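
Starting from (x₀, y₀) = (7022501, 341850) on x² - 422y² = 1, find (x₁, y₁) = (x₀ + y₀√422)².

Solutions to x² - Dy² = 1 are generated by powers of (x₀ + y₀√D).
The next solution satisfies x₁ + y₁√422 = (x₀ + y₀√422)², giving:
x₁ = x₀² + 422y₀² = 7022501² + 422·341850² = 49315520295001 + 49315520295000 = 98631040590001
y₁ = 2x₀y₀ = 2·7022501·341850 = 4801283933700

Verify: 98631040590001² - 422·4801283933700² = 9728082167866424810181180001 - 9728082167866424810181180000 = 1 ✓

x = 98631040590001, y = 4801283933700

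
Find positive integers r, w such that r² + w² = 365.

Search for r with 365 - r² a perfect square.
r = 2: 365 - 2² = 365 - 4 = 361 = 19² ✓
So r = 2, w = 19.

r = 2, w = 19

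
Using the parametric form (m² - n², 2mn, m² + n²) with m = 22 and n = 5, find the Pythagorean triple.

a = m² - n² = 22² - 5² = 484 - 25 = 459
b = 2mn = 2·22·5 = 220
c = m² + n² = 484 + 25 = 509
Verify: 459² + 220² = 210681 + 48400 = 259081 = 509² ✓

(459, 220, 509)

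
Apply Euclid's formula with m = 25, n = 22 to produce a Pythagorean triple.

a = m² - n² = 25² - 22² = 625 - 484 = 141
b = 2mn = 2·25·22 = 1100
c = m² + n² = 625 + 484 = 1109
Verify: 141² + 1100² = 19881 + 1210000 = 1229881 = 1109² ✓

(141, 1100, 1109)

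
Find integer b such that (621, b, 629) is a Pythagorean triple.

b² = c² - a² = 629² - 621² = 395641 - 385641 = 10000
b = sqrt(10000) = 100

100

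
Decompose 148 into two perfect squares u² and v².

We need to find integers u, v > 0 such that u² + v² = 148.
Trying u = 2: v² = 148 - 2² = 148 - 4 = 144
v = 12
Check: 2² + 12² = 4 + 144 = 148 ✓

148 = 2² + 12²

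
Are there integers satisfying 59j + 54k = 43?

Step 1: Compute gcd(59, 54).
gcd(59, 54) = 1

Step 2: Check divisibility.
Does 1 divide 43? 43 = 1 x 43, so yes.

By the theorem on linear Diophantine equations, 59j + 54k = 43 has integer solutions if and only if gcd(59, 54) divides 43. Since 1 | 43, solutions exist.

Yes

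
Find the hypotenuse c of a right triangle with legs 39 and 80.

c² = a² + b² = 39² + 80² = 1521 + 6400 = 7921
c = sqrt(7921) = 89

89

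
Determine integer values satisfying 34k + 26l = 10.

Step 1: Check solvability.
gcd(34, 26) = 2
Since 2 divides 10, solutions exist.

Step 2: Apply extended Euclidean algorithm to find gcd.
We find integers such that 34*x0 + 26*y0 = 2

Step 3: Scale the particular solution.
Multiply by 10/2 = 5:
k = -15, l = 20

Step 4: Verify.
34*(-15) + 26*(20) = 10 = 10 ✓

k = -15, l = 20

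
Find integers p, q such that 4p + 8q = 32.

Step 1: Check solvability.
gcd(4, 8) = 4
Since 4 divides 32, solutions exist.

Step 2: Apply extended Euclidean algorithm to find gcd.
We find integers such that 4*x0 + 8*y0 = 4

Step 3: Scale the particular solution.
Multiply by 32/4 = 8:
p = 8, q = 0

Step 4: Verify.
4*(8) + 8*(0) = 32 = 32 ✓

p = 8, q = 0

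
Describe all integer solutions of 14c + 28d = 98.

Step 1: Compute gcd(14, 28) = 14.
Since 14 divides 98, solutions exist.

Step 2: Find a particular solution using extended Euclidean algorithm.
We get c₀ = 7, d₀ = 0.
Check: 14*7 + 28*0 = 98 = 98 ✓

Step 3: Write the general solution.
c = 7 + (28/14)t = 7 + 2t
d = 0 - (14/14)t = 0 - 1t
for any integer t.

c = 7 + 2t, d = 0 - 1t for integer t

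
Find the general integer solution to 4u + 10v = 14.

Step 1: Compute gcd(4, 10) = 2.
Since 2 divides 14, solutions exist.

Step 2: Find a particular solution using extended Euclidean algorithm.
We get u₀ = -14, v₀ = 7.
Check: 4*-14 + 10*7 = 14 = 14 ✓

Step 3: Write the general solution.
u = -14 + (10/2)t = -14 + 5t
v = 7 - (4/2)t = 7 - 2t
for any integer t.

u = -14 + 5t, v = 7 - 2t for integer t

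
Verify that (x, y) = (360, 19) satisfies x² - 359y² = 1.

Compute x² = 360² = 129600
Compute 359y² = 359·19² = 359·361 = 129599
x² - 359y² = 129600 - 129599 = 1
Since this equals 1, (360, 19) is a solution.

Yes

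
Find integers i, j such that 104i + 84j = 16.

Step 1: Check solvability.
gcd(104, 84) = 4
Since 4 divides 16, solutions exist.

Step 2: Apply extended Euclidean algorithm to find gcd.
We find integers such that 104*x0 + 84*y0 = 4

Step 3: Scale the particular solution.
Multiply by 16/4 = 4:
i = -16, j = 20

Step 4: Verify.
104*(-16) + 84*(20) = 16 = 16 ✓

i = -16, j = 20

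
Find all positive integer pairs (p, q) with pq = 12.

The positive divisors of 12 are: 1, 2, 3, 4, 6, 12.
Each divisor d gives the pair (d, 12/d):
(1, 12), (2, 6), (3, 4), (4, 3), (6, 2), (12, 1)

(1, 12), (2, 6), (3, 4), (4, 3), (6, 2), (12, 1)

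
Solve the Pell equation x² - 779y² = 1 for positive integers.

We seek the smallest positive integers (x, y) with x² - 779y² = 1, i.e., x² = 779y² + 1.
Try successive y values:
y = 1: x² = 779·1² + 1 = 780, not a perfect square
y = 2: x² = 779·2² + 1 = 3117, not a perfect square
y = 3: x² = 779·3² + 1 = 7012, not a perfect square
... continuing the search (or via continued fractions) ...
y = 422259: x² = 779·422259² + 1 = 138897774540100, x = 11785490 ✓

Verify: 11785490² - 779·422259² = 138897774540100 - 138897774540099 = 1 ✓

x = 11785490, y = 422259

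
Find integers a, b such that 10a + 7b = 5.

Step 1: Check solvability.
gcd(10, 7) = 1
Since 1 divides 5, solutions exist.

Step 2: Apply extended Euclidean algorithm to find gcd.
We find integers such that 10*x0 + 7*y0 = 1

Step 3: Scale the particular solution.
Multiply by 5/1 = 5:
a = -10, b = 15

Step 4: Verify.
10*(-10) + 7*(15) = 5 = 5 ✓

a = -10, b = 15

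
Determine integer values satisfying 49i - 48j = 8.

Step 1: Check solvability.
gcd(49, 48) = 1
Since 1 divides 8, solutions exist.

Step 2: Apply extended Euclidean algorithm to find gcd.
We find integers such that 49*x0 + 48*y0 = 1

Step 3: Scale the particular solution.
Multiply by 8/1 = 8:
i = 8, j = 8

Step 4: Verify.
49*(8) - 48*(8) = 8 = 8 ✓

i = 8, j = 8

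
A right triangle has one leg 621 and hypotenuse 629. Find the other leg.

b² = c² - a² = 395641 - 385641 = 10000
b = 100

100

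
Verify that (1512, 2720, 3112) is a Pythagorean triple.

Compute a² + b² = 1512² + 2720² = 2286144 + 7398400 = 9684544
Compute c² = 3112² = 9684544
Since 9684544 = 9684544, confirmed.

Yes, it is a Pythagorean triple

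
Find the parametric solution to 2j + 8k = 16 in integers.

Step 1: Compute gcd(2, 8) = 2.
Since 2 divides 16, solutions exist.

Step 2: Find a particular solution using extended Euclidean algorithm.
We get j₀ = 8, k₀ = 0.
Check: 2*8 + 8*0 = 16 = 16 ✓

Step 3: Write the general solution.
j = 8 + (8/2)t = 8 + 4t
k = 0 - (2/2)t = 0 - 1t
for any integer t.

j = 8 + 4t, k = 0 - 1t for integer t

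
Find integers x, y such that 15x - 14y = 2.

Step 1: Check solvability.
gcd(15, 14) = 1
Since 1 divides 2, solutions exist.

Step 2: Apply extended Euclidean algorithm to find gcd.
We find integers such that 15*x0 + 14*y0 = 1

Step 3: Scale the particular solution.
Multiply by 2/1 = 2:
x = 2, y = 2

Step 4: Verify.
15*(2) - 14*(2) = 2 = 2 ✓

x = 2, y = 2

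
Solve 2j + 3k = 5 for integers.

Step 1: Check solvability.
gcd(2, 3) = 1
Since 1 divides 5, solutions exist.

Step 2: Apply extended Euclidean algorithm to find gcd.
We find integers such that 2*x0 + 3*y0 = 1

Step 3: Scale the particular solution.
Multiply by 5/1 = 5:
j = -5, k = 5

Step 4: Verify.
2*(-5) + 3*(5) = 5 = 5 ✓

j = -5, k = 5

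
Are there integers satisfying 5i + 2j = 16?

Step 1: Compute gcd(5, 2).
gcd(5, 2) = 1

Step 2: Check divisibility.
Does 1 divide 16? 16 = 1 x 16, so yes.

By the theorem on linear Diophantine equations, 5i + 2j = 16 has integer solutions if and only if gcd(5, 2) divides 16. Since 1 | 16, solutions exist.

Yes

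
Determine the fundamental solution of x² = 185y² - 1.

We need x² = 185y² - 1. Try successive y:
y = 1: x² = 185·1² - 1 = 184, not a perfect square
y = 2: x² = 185·2² - 1 = 739, not a perfect square
y = 3: x² = 185·3² - 1 = 1664, not a perfect square
...
y = 5: x² = 185·5² - 1 = 4624 = 68² ✓
Check: 68² - 185·5² = 4624 - 4625 = -1 ✓

x = 68, y = 5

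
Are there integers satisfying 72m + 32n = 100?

Step 1: Compute gcd(72, 32).
gcd(72, 32) = 8

Step 2: Check divisibility.
Does 8 divide 100? 100 = 8 x 12 + 4, so no.

By the theorem on linear Diophantine equations, 72m + 32n = 100 has integer solutions if and only if gcd(72, 32) divides 100. Since 8 does not divide 100, no solutions exist.

No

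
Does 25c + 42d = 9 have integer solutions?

Step 1: Compute gcd(25, 42).
gcd(25, 42) = 1

Step 2: Check divisibility.
Does 1 divide 9? 9 = 1 x 9, so yes.

By the theorem on linear Diophantine equations, 25c + 42d = 9 has integer solutions if and only if gcd(25, 42) divides 9. Since 1 | 9, solutions exist.

Yes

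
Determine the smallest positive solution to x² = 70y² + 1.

We seek the smallest positive integers (x, y) with x² - 70y² = 1, i.e., x² = 70y² + 1.
Try successive y values:
y = 1: x² = 70·1² + 1 = 71, not a perfect square
y = 2: x² = 70·2² + 1 = 281, not a perfect square
y = 3: x² = 70·3² + 1 = 631, not a perfect square
... continuing the search (or via continued fractions) ...
y = 30: x² = 70·30² + 1 = 63001, x = 251 ✓

Verify: 251² - 70·30² = 63001 - 63000 = 1 ✓

x = 251, y = 30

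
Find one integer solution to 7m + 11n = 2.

Step 1: Check solvability.
gcd(7, 11) = 1
Since 1 divides 2, solutions exist.

Step 2: Apply extended Euclidean algorithm to find gcd.
We find integers such that 7*x0 + 11*y0 = 1

Step 3: Scale the particular solution.
Multiply by 2/1 = 2:
m = -6, n = 4

Step 4: Verify.
7*(-6) + 11*(4) = 2 = 2 ✓

m = -6, n = 4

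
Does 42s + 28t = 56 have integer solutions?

Step 1: Compute gcd(42, 28).
gcd(42, 28) = 14

Step 2: Check divisibility.
Does 14 divide 56? 56 = 14 x 4, so yes.

By the theorem on linear Diophantine equations, 42s + 28t = 56 has integer solutions if and only if gcd(42, 28) divides 56. Since 14 | 56, solutions exist.

Yes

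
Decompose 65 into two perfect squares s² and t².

We need to find integers s, t > 0 such that s² + t² = 65.
Trying s = 1: t² = 65 - 1² = 65 - 1 = 64
t = 8
Check: 1² + 8² = 1 + 64 = 65 ✓

65 = 1² + 8²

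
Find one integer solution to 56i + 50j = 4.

Step 1: Check solvability.
gcd(56, 50) = 2
Since 2 divides 4, solutions exist.

Step 2: Apply extended Euclidean algorithm to find gcd.
We find integers such that 56*x0 + 50*y0 = 2

Step 3: Scale the particular solution.
Multiply by 4/2 = 2:
i = -16, j = 18

Step 4: Verify.
56*(-16) + 50*(18) = 4 = 4 ✓

i = -16, j = 18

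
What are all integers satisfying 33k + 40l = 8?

Step 1: Compute gcd(33, 40) = 1.
Since 1 divides 8, solutions exist.

Step 2: Find a particular solution using extended Euclidean algorithm.
We get k₀ = 136, l₀ = -112.
Check: 33*136 + 40*-112 = 8 = 8 ✓

Step 3: Write the general solution.
k = 136 + (40/1)t = 136 + 40t
l = -112 - (33/1)t = -112 - 33t
for any integer t.

k = 136 + 40t, l = -112 - 33t for integer t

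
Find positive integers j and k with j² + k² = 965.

We need to find integers j, k > 0 such that j² + k² = 965.
Trying j = 2: k² = 965 - 2² = 965 - 4 = 961
k = 31
Check: 2² + 31² = 4 + 961 = 965 ✓

965 = 2² + 31²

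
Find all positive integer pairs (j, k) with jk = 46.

The positive divisors of 46 are: 1, 2, 23, 46.
Each divisor d gives the pair (d, 46/d):
(1, 46), (2, 23), (23, 2), (46, 1)

(1, 46), (2, 23), (23, 2), (46, 1)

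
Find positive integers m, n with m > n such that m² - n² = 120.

Factor: m² - n² = (m+n)(m-n) = 120.
We need two factors of 120 with the same parity.
Use m+n = 60 and m-n = 2 (product 60·2 = 120).
Adding: 2m = 62, so m = 31.
Subtracting: 2n = 58, so n = 29.
Check: 31² - 29² = 961 - 841 = 120 ✓

m = 31, n = 29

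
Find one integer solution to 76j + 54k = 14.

Step 1: Check solvability.
gcd(76, 54) = 2
Since 2 divides 14, solutions exist.

Step 2: Apply extended Euclidean algorithm to find gcd.
We find integers such that 76*x0 + 54*y0 = 2

Step 3: Scale the particular solution.
Multiply by 14/2 = 7:
j = 35, k = -49

Step 4: Verify.
76*(35) + 54*(-49) = 14 = 14 ✓

j = 35, k = -49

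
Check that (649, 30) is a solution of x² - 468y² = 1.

Compute x² = 649² = 421201
Compute 468y² = 468·30² = 468·900 = 421200
x² - 468y² = 421201 - 421200 = 1
Since this equals 1, (649, 30) is a solution.

Yes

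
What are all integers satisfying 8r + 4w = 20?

Step 1: Compute gcd(8, 4) = 4.
Since 4 divides 20, solutions exist.

Step 2: Find a particular solution using extended Euclidean algorithm.
We get r₀ = 0, w₀ = 5.
Check: 8*0 + 4*5 = 20 = 20 ✓

Step 3: Write the general solution.
r = 0 + (4/4)t = 0 + 1t
w = 5 - (8/4)t = 5 - 2t
for any integer t.

r = 0 + 1t, w = 5 - 2t for integer t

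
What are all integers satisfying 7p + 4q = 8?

Step 1: Compute gcd(7, 4) = 1.
Since 1 divides 8, solutions exist.

Step 2: Find a particular solution using extended Euclidean algorithm.
We get p₀ = -8, q₀ = 16.
Check: 7*-8 + 4*16 = 8 = 8 ✓

Step 3: Write the general solution.
p = -8 + (4/1)t = -8 + 4t
q = 16 - (7/1)t = 16 - 7t
for any integer t.

p = -8 + 4t, q = 16 - 7t for integer t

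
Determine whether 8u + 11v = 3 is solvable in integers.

Step 1: Compute gcd(8, 11).
gcd(8, 11) = 1

Step 2: Check divisibility.
Does 1 divide 3? 3 = 1 x 3, so yes.

By the theorem on linear Diophantine equations, 8u + 11v = 3 has integer solutions if and only if gcd(8, 11) divides 3. Since 1 | 3, solutions exist.

Yes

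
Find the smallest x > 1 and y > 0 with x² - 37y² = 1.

We seek the smallest positive integers (x, y) with x² - 37y² = 1, i.e., x² = 37y² + 1.
Try successive y values:
y = 1: x² = 37·1² + 1 = 38, not a perfect square
y = 2: x² = 37·2² + 1 = 149, not a perfect square
y = 3: x² = 37·3² + 1 = 334, not a perfect square
... continuing the search (or via continued fractions) ...
y = 12: x² = 37·12² + 1 = 5329, x = 73 ✓

Verify: 73² - 37·12² = 5329 - 5328 = 1 ✓

x = 73, y = 12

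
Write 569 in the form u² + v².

We need to find integers u, v > 0 such that u² + v² = 569.
Trying u = 13: v² = 569 - 13² = 569 - 169 = 400
v = 20
Check: 13² + 20² = 169 + 400 = 569 ✓

569 = 13² + 20²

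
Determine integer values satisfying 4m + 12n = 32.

Step 1: Check solvability.
gcd(4, 12) = 4
Since 4 divides 32, solutions exist.

Step 2: Apply extended Euclidean algorithm to find gcd.
We find integers such that 4*x0 + 12*y0 = 4

Step 3: Scale the particular solution.
Multiply by 32/4 = 8:
m = 8, n = 0

Step 4: Verify.
4*(8) + 12*(0) = 32 = 32 ✓

m = 8, n = 0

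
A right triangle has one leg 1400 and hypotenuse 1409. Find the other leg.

a² = c² - b² = 1985281 - 1960000 = 25281
a = 159

159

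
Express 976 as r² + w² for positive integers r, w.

We need to find integers r, w > 0 such that r² + w² = 976.
Trying r = 20: w² = 976 - 20² = 976 - 400 = 576
w = 24
Check: 20² + 24² = 400 + 576 = 976 ✓

976 = 20² + 24²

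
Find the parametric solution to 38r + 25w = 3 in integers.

Step 1: Compute gcd(38, 25) = 1.
Since 1 divides 3, solutions exist.

Step 2: Find a particular solution using extended Euclidean algorithm.
We get r₀ = 6, w₀ = -9.
Check: 38*6 + 25*-9 = 3 = 3 ✓

Step 3: Write the general solution.
r = 6 + (25/1)t = 6 + 25t
w = -9 - (38/1)t = -9 - 38t
for any integer t.

r = 6 + 25t, w = -9 - 38t for integer t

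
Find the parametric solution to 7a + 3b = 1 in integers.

Step 1: Compute gcd(7, 3) = 1.
Since 1 divides 1, solutions exist.

Step 2: Find a particular solution using extended Euclidean algorithm.
We get a₀ = 1, b₀ = -2.
Check: 7*1 + 3*-2 = 1 = 1 ✓

Step 3: Write the general solution.
a = 1 + (3/1)t = 1 + 3t
b = -2 - (7/1)t = -2 - 7t
for any integer t.

a = 1 + 3t, b = -2 - 7t for integer t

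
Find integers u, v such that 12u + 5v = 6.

Step 1: Check solvability.
gcd(12, 5) = 1
Since 1 divides 6, solutions exist.

Step 2: Apply extended Euclidean algorithm to find gcd.
We find integers such that 12*x0 + 5*y0 = 1

Step 3: Scale the particular solution.
Multiply by 6/1 = 6:
u = -12, v = 30

Step 4: Verify.
12*(-12) + 5*(30) = 6 = 6 ✓

u = -12, v = 30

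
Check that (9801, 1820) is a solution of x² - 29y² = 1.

Compute x² = 9801² = 96059601
Compute 29y² = 29·1820² = 29·3312400 = 96059600
x² - 29y² = 96059601 - 96059600 = 1
Since this equals 1, (9801, 1820) is a solution.

Yes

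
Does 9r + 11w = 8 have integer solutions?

Step 1: Compute gcd(9, 11).
gcd(9, 11) = 1

Step 2: Check divisibility.
Does 1 divide 8? 8 = 1 x 8, so yes.

By the theorem on linear Diophantine equations, 9r + 11w = 8 has integer solutions if and only if gcd(9, 11) divides 8. Since 1 | 8, solutions exist.

Yes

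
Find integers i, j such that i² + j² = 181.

We need to find integers i, j > 0 such that i² + j² = 181.
Trying i = 9: j² = 181 - 9² = 181 - 81 = 100
j = 10
Check: 9² + 10² = 81 + 100 = 181 ✓

181 = 9² + 10²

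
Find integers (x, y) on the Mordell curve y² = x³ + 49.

Try small integer x values and check whether x³ + 49 is a perfect square.
x = 0: x³ + 49 = 0³ + 49 = 0 + 49 = 49
Is 49 a perfect square? 7² = 49 ✓
So (x, y) = (0, -7) is a solution.

x = 0, y = -7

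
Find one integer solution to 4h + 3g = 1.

Step 1: Check solvability.
gcd(4, 3) = 1
Since 1 divides 1, solutions exist.

Step 2: Apply extended Euclidean algorithm to find gcd.
We find integers such that 4*x0 + 3*y0 = 1

Step 3: Scale the particular solution.
Multiply by 1/1 = 1:
h = 1, g = -1

Step 4: Verify.
4*(1) + 3*(-1) = 1 = 1 ✓

h = 1, g = -1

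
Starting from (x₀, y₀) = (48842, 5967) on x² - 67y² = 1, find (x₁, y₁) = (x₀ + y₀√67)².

Solutions to x² - Dy² = 1 are generated by powers of (x₀ + y₀√D).
The next solution satisfies x₁ + y₁√67 = (x₀ + y₀√67)², giving:
x₁ = x₀² + 67y₀² = 48842² + 67·5967² = 2385540964 + 2385540963 = 4771081927
y₁ = 2x₀y₀ = 2·48842·5967 = 582880428

Verify: 4771081927² - 67·582880428² = 22763222754146033329 - 22763222754146033328 = 1 ✓

x = 4771081927, y = 582880428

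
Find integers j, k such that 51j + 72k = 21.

Step 1: Check solvability.
gcd(51, 72) = 3
Since 3 divides 21, solutions exist.

Step 2: Apply extended Euclidean algorithm to find gcd.
We find integers such that 51*x0 + 72*y0 = 3

Step 3: Scale the particular solution.
Multiply by 21/3 = 7:
j = -49, k = 35

Step 4: Verify.
51*(-49) + 72*(35) = 21 = 21 ✓

j = -49, k = 35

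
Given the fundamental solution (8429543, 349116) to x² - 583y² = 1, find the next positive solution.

Solutions to x² - Dy² = 1 are generated by powers of (x₀ + y₀√D).
The next solution satisfies x₁ + y₁√583 = (x₀ + y₀√583)², giving:
x₁ = x₀² + 583y₀² = 8429543² + 583·349116² = 71057195188849 + 71057195188848 = 142114390377697
y₁ = 2x₀y₀ = 2·8429543·349116 = 5885776667976

Verify: 142114390377697² - 583·5885776667976² = 20196499952424457662315023809 - 20196499952424457662315023808 = 1 ✓

x = 142114390377697, y = 5885776667976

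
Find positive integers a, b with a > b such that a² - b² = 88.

Factor: a² - b² = (a+b)(a-b) = 88.
We need two factors of 88 with the same parity.
Use a+b = 44 and a-b = 2 (product 44·2 = 88).
Adding: 2a = 46, so a = 23.
Subtracting: 2b = 42, so b = 21.
Check: 23² - 21² = 529 - 441 = 88 ✓

a = 23, b = 21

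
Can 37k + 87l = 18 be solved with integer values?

Step 1: Compute gcd(37, 87).
gcd(37, 87) = 1

Step 2: Check divisibility.
Does 1 divide 18? 18 = 1 x 18, so yes.

By the theorem on linear Diophantine equations, 37k + 87l = 18 has integer solutions if and only if gcd(37, 87) divides 18. Since 1 | 18, solutions exist.

Yes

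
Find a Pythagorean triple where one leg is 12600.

We need the other leg and hypotenuse such that 12600² + x² = c².
Take x = 870, c = 12630: 12600² + 870² = 158760000 + 756900 = 159516900 = 12630² ✓
Triple: (870, 12600, 12630)

(870, 12600, 12630)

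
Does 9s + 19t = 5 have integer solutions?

Step 1: Compute gcd(9, 19).
gcd(9, 19) = 1

Step 2: Check divisibility.
Does 1 divide 5? 5 = 1 x 5, so yes.

By the theorem on linear Diophantine equations, 9s + 19t = 5 has integer solutions if and only if gcd(9, 19) divides 5. Since 1 | 5, solutions exist.

Yes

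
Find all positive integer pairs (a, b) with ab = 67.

The positive divisors of 67 are: 1, 67.
Each divisor d gives the pair (d, 67/d):
(1, 67), (67, 1)

(1, 67), (67, 1)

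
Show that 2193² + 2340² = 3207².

Compute a² + b² = 2193² + 2340² = 4809249 + 5475600 = 10284849
Compute c² = 3207² = 10284849
Since 10284849 = 10284849, confirmed.

Yes, it is a Pythagorean triple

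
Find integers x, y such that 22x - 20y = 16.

Step 1: Check solvability.
gcd(22, 20) = 2
Since 2 divides 16, solutions exist.

Step 2: Apply extended Euclidean algorithm to find gcd.
We find integers such that 22*x0 + 20*y0 = 2

Step 3: Scale the particular solution.
Multiply by 16/2 = 8:
x = 8, y = 8

Step 4: Verify.
22*(8) - 20*(8) = 16 = 16 ✓

x = 8, y = 8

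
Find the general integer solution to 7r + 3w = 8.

Step 1: Compute gcd(7, 3) = 1.
Since 1 divides 8, solutions exist.

Step 2: Find a particular solution using extended Euclidean algorithm.
We get r₀ = 8, w₀ = -16.
Check: 7*8 + 3*-16 = 8 = 8 ✓

Step 3: Write the general solution.
r = 8 + (3/1)t = 8 + 3t
w = -16 - (7/1)t = -16 - 7t
for any integer t.

r = 8 + 3t, w = -16 - 7t for integer t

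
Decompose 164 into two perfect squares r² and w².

We need to find integers r, w > 0 such that r² + w² = 164.
Trying r = 8: w² = 164 - 8² = 164 - 64 = 100
w = 10
Check: 8² + 10² = 64 + 100 = 164 ✓

164 = 8² + 10²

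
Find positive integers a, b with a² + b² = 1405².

We need a² + b² = 1405² = 1974025.
Trying: 53² + 1404² = 2809 + 1971216 = 1974025 ✓

(53, 1404, 1405)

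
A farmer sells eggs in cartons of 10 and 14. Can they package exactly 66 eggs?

We need non-negative a, b with 10a + 14b = 66.
gcd(10, 14) = 2 divides 66.
Try a = 1: 14b = 66 - 10 = 56, so b = 4.
One way: 1 cartons of 10 and 4 cartons of 14.

Yes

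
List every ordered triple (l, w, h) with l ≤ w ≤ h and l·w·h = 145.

Iterate l from 1 to ⌊145^(1/3)⌋. For each l dividing 145, iterate w ≥ l with w dividing 145/l, and set h = 145/(l·w).
Triples found (2): (1×1×145), (1×5×29)

(1×1×145), (1×5×29)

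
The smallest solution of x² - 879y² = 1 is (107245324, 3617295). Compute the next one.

Solutions to x² - Dy² = 1 are generated by powers of (x₀ + y₀√D).
The next solution satisfies x₁ + y₁√879 = (x₀ + y₀√879)², giving:
x₁ = x₀² + 879y₀² = 107245324² + 879·3617295² = 11501559519864976 + 11501559519864975 = 23003119039729951
y₁ = 2x₀y₀ = 2·107245324·3617295 = 775875948557160

Verify: 23003119039729951² - 879·775875948557160² = 529143485555986583012807006462401 - 529143485555986583012807006462400 = 1 ✓

x = 23003119039729951, y = 775875948557160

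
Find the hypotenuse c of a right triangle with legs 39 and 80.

c² = a² + b² = 39² + 80² = 1521 + 6400 = 7921
c = sqrt(7921) = 89

89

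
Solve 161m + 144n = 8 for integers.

Step 1: Check solvability.
gcd(161, 144) = 1
Since 1 divides 8, solutions exist.

Step 2: Apply extended Euclidean algorithm to find gcd.
We find integers such that 161*x0 + 144*y0 = 1

Step 3: Scale the particular solution.
Multiply by 8/1 = 8:
m = 136, n = -152

Step 4: Verify.
161*(136) + 144*(-152) = 8 = 8 ✓

m = 136, n = -152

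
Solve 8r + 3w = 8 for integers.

Step 1: Check solvability.
gcd(8, 3) = 1
Since 1 divides 8, solutions exist.

Step 2: Apply extended Euclidean algorithm to find gcd.
We find integers such that 8*x0 + 3*y0 = 1

Step 3: Scale the particular solution.
Multiply by 8/1 = 8:
r = -8, w = 24

Step 4: Verify.
8*(-8) + 3*(24) = 8 = 8 ✓

r = -8, w = 24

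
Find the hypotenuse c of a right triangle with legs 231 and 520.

c² = a² + b² = 231² + 520² = 53361 + 270400 = 323761
c = 569

569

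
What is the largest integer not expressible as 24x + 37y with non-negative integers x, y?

For two coprime denominations a and b, the Frobenius number (largest value not representable as a non-negative combination) is ab - a - b.
Here gcd(24, 37) = 1, so they are coprime.
F(24, 37) = 24·37 - 24 - 37 = 888 - 61 = 827

827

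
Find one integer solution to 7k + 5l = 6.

Step 1: Check solvability.
gcd(7, 5) = 1
Since 1 divides 6, solutions exist.

Step 2: Apply extended Euclidean algorithm to find gcd.
We find integers such that 7*x0 + 5*y0 = 1

Step 3: Scale the particular solution.
Multiply by 6/1 = 6:
k = -12, l = 18

Step 4: Verify.
7*(-12) + 5*(18) = 6 = 6 ✓

k = -12, l = 18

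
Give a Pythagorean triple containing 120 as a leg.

We need the other leg and hypotenuse such that 120² + x² = c².
Take x = 22, c = 122: 120² + 22² = 14400 + 484 = 14884 = 122² ✓
Triple: (22, 120, 122)

(22, 120, 122)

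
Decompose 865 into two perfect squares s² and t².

We need to find integers s, t > 0 such that s² + t² = 865.
Trying s = 9: t² = 865 - 9² = 865 - 81 = 784
t = 28
Check: 9² + 28² = 81 + 784 = 865 ✓

865 = 9² + 28²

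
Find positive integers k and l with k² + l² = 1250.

We need to find integers k, l > 0 such that k² + l² = 1250.
Trying k = 5: l² = 1250 - 5² = 1250 - 25 = 1225
l = 35
Check: 5² + 35² = 25 + 1225 = 1250 ✓

1250 = 5² + 35²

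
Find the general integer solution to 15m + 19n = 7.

Step 1: Compute gcd(15, 19) = 1.
Since 1 divides 7, solutions exist.

Step 2: Find a particular solution using extended Euclidean algorithm.
We get m₀ = -35, n₀ = 28.
Check: 15*-35 + 19*28 = 7 = 7 ✓

Step 3: Write the general solution.
m = -35 + (19/1)t = -35 + 19t
n = 28 - (15/1)t = 28 - 15t
for any integer t.

m = -35 + 19t, n = 28 - 15t for integer t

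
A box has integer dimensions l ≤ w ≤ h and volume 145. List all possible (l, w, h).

Iterate l from 1 to ⌊145^(1/3)⌋. For each l dividing 145, iterate w ≥ l with w dividing 145/l, and set h = 145/(l·w).
Triples found (2): (1×1×145), (1×5×29)

(1×1×145), (1×5×29)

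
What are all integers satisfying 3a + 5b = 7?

Step 1: Compute gcd(3, 5) = 1.
Since 1 divides 7, solutions exist.

Step 2: Find a particular solution using extended Euclidean algorithm.
We get a₀ = 14, b₀ = -7.
Check: 3*14 + 5*-7 = 7 = 7 ✓

Step 3: Write the general solution.
a = 14 + (5/1)t = 14 + 5t
b = -7 - (3/1)t = -7 - 3t
for any integer t.

a = 14 + 5t, b = -7 - 3t for integer t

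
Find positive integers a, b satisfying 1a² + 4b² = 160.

Try small values of a and check whether (160 - 1a²)/4 is a perfect square.
a = 4: 1·4² = 16, so 4b² = 160 - 16 = 144, giving b² = 36, b = 6.
Check: 1·4² + 4·6² = 16 + 144 = 160 ✓

a = 4, b = 6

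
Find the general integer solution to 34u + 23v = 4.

Step 1: Compute gcd(34, 23) = 1.
Since 1 divides 4, solutions exist.

Step 2: Find a particular solution using extended Euclidean algorithm.
We get u₀ = -8, v₀ = 12.
Check: 34*-8 + 23*12 = 4 = 4 ✓

Step 3: Write the general solution.
u = -8 + (23/1)t = -8 + 23t
v = 12 - (34/1)t = 12 - 34t
for any integer t.

u = -8 + 23t, v = 12 - 34t for integer t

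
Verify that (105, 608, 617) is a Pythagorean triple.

Compute a² + b² = 105² + 608² = 11025 + 369664 = 380689
Compute c² = 617² = 380689
Since 380689 = 380689, confirmed.

Yes, it is a Pythagorean triple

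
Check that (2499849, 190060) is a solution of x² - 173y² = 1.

Compute x² = 2499849² = 6249245022801
Compute 173y² = 173·190060² = 173·36122803600 = 6249245022800
x² - 173y² = 6249245022801 - 6249245022800 = 1
Since this equals 1, (2499849, 190060) is a solution.

Yes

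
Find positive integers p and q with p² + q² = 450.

We need to find integers p, q > 0 such that p² + q² = 450.
Trying p = 3: q² = 450 - 3² = 450 - 9 = 441
q = 21
Check: 3² + 21² = 9 + 441 = 450 ✓

450 = 3² + 21²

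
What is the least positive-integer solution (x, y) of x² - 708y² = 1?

We seek the smallest positive integers (x, y) with x² - 708y² = 1, i.e., x² = 708y² + 1.
Try successive y values:
y = 1: x² = 708·1² + 1 = 709, not a perfect square
y = 2: x² = 708·2² + 1 = 2833, not a perfect square
y = 3: x² = 708·3² + 1 = 6373, not a perfect square
... continuing the search (or via continued fractions) ...
y = 2346: x² = 708·2346² + 1 = 3896630929, x = 62423 ✓

Verify: 62423² - 708·2346² = 3896630929 - 3896630928 = 1 ✓

x = 62423, y = 2346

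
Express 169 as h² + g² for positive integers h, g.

We need to find integers h, g > 0 such that h² + g² = 169.
Trying h = 5: g² = 169 - 5² = 169 - 25 = 144
g = 12
Check: 5² + 12² = 25 + 144 = 169 ✓

169 = 5² + 12²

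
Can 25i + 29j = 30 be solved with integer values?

Step 1: Compute gcd(25, 29).
gcd(25, 29) = 1

Step 2: Check divisibility.
Does 1 divide 30? 30 = 1 x 30, so yes.

By the theorem on linear Diophantine equations, 25i + 29j = 30 has integer solutions if and only if gcd(25, 29) divides 30. Since 1 | 30, solutions exist.

Yes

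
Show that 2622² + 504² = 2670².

Compute a² + b² = 2622² + 504² = 6874884 + 254016 = 7128900
Compute c² = 2670² = 7128900
Since 7128900 = 7128900, confirmed.

Yes, it is a Pythagorean triple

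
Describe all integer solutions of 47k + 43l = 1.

Step 1: Compute gcd(47, 43) = 1.
Since 1 divides 1, solutions exist.

Step 2: Find a particular solution using extended Euclidean algorithm.
We get k₀ = 11, l₀ = -12.
Check: 47*11 + 43*-12 = 1 = 1 ✓

Step 3: Write the general solution.
k = 11 + (43/1)t = 11 + 43t
l = -12 - (47/1)t = -12 - 47t
for any integer t.

k = 11 + 43t, l = -12 - 47t for integer t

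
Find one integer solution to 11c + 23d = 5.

Step 1: Check solvability.
gcd(11, 23) = 1
Since 1 divides 5, solutions exist.

Step 2: Apply extended Euclidean algorithm to find gcd.
We find integers such that 11*x0 + 23*y0 = 1

Step 3: Scale the particular solution.
Multiply by 5/1 = 5:
c = -10, d = 5

Step 4: Verify.
11*(-10) + 23*(5) = 5 = 5 ✓

c = -10, d = 5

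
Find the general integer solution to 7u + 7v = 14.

Step 1: Compute gcd(7, 7) = 7.
Since 7 divides 14, solutions exist.

Step 2: Find a particular solution using extended Euclidean algorithm.
We get u₀ = 0, v₀ = 2.
Check: 7*0 + 7*2 = 14 = 14 ✓

Step 3: Write the general solution.
u = 0 + (7/7)t = 0 + 1t
v = 2 - (7/7)t = 2 - 1t
for any integer t.

u = 0 + 1t, v = 2 - 1t for integer t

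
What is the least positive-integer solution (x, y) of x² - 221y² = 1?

We seek the smallest positive integers (x, y) with x² - 221y² = 1, i.e., x² = 221y² + 1.
Try successive y values:
y = 1: x² = 221·1² + 1 = 222, not a perfect square
y = 2: x² = 221·2² + 1 = 885, not a perfect square
y = 3: x² = 221·3² + 1 = 1990, not a perfect square
... continuing the search (or via continued fractions) ...
y = 112: x² = 221·112² + 1 = 2772225, x = 1665 ✓

Verify: 1665² - 221·112² = 2772225 - 2772224 = 1 ✓

x = 1665, y = 112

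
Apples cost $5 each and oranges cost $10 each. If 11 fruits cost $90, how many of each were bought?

Let a = apples, o = oranges.
a + o = 11
5a + 10o = 90
Substitute o = 11 - a:
5a + 10(11 - a) = 90
(5 - 10)a = 90 - 110
-5a = -20
a = 4, o = 11 - 4 = 7

Apples: 4, Oranges: 7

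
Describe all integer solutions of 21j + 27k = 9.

Step 1: Compute gcd(21, 27) = 3.
Since 3 divides 9, solutions exist.

Step 2: Find a particular solution using extended Euclidean algorithm.
We get j₀ = 12, k₀ = -9.
Check: 21*12 + 27*-9 = 9 = 9 ✓

Step 3: Write the general solution.
j = 12 + (27/3)t = 12 + 9t
k = -9 - (21/3)t = -9 - 7t
for any integer t.

j = 12 + 9t, k = -9 - 7t for integer t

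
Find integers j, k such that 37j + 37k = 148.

Step 1: Check solvability.
gcd(37, 37) = 37
Since 37 divides 148, solutions exist.

Step 2: Apply extended Euclidean algorithm to find gcd.
We find integers such that 37*x0 + 37*y0 = 37

Step 3: Scale the particular solution.
Multiply by 148/37 = 4:
j = 0, k = 4

Step 4: Verify.
37*(0) + 37*(4) = 148 = 148 ✓

j = 0, k = 4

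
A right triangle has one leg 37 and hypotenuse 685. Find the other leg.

b² = c² - a² = 469225 - 1369 = 467856
b = 684

684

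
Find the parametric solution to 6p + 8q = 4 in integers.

Step 1: Compute gcd(6, 8) = 2.
Since 2 divides 4, solutions exist.

Step 2: Find a particular solution using extended Euclidean algorithm.
We get p₀ = -2, q₀ = 2.
Check: 6*-2 + 8*2 = 4 = 4 ✓

Step 3: Write the general solution.
p = -2 + (8/2)t = -2 + 4t
q = 2 - (6/2)t = 2 - 3t
for any integer t.

p = -2 + 4t, q = 2 - 3t for integer t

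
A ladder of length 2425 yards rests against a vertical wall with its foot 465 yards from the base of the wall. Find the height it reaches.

The ladder, wall, and ground form a right triangle with hypotenuse 2425 and one leg 465.
By the Pythagorean theorem: h² = 2425² - 465² = 5880625 - 216225 = 5664400
h = √5664400 = 2380 yards

2380 yards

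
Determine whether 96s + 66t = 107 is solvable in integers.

Step 1: Compute gcd(96, 66).
gcd(96, 66) = 6

Step 2: Check divisibility.
Does 6 divide 107? 107 = 6 x 17 + 5, so no.

By the theorem on linear Diophantine equations, 96s + 66t = 107 has integer solutions if and only if gcd(96, 66) divides 107. Since 6 does not divide 107, no solutions exist.

No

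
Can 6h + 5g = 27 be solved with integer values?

Step 1: Compute gcd(6, 5).
gcd(6, 5) = 1

Step 2: Check divisibility.
Does 1 divide 27? 27 = 1 x 27, so yes.

By the theorem on linear Diophantine equations, 6h + 5g = 27 has integer solutions if and only if gcd(6, 5) divides 27. Since 1 | 27, solutions exist.

Yes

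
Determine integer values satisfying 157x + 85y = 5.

Step 1: Check solvability.
gcd(157, 85) = 1
Since 1 divides 5, solutions exist.

Step 2: Apply extended Euclidean algorithm to find gcd.
We find integers such that 157*x0 + 85*y0 = 1

Step 3: Scale the particular solution.
Multiply by 5/1 = 5:
x = 65, y = -120

Step 4: Verify.
157*(65) + 85*(-120) = 5 = 5 ✓

x = 65, y = -120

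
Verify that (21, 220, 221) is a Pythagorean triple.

Compute a² + b²:
21² + 220² = 441 + 48400 = 48841
Compute c²:
221² = 48841
Since 48841 = 48841, it is a Pythagorean triple.

Yes, it is a Pythagorean triple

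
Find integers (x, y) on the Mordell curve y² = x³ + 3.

Try small integer x values and check whether x³ + 3 is a perfect square.
x = 1: x³ + 3 = 1³ + 3 = 1 + 3 = 4
Is 4 a perfect square? 2² = 4 ✓
So (x, y) = (1, -2) is a solution.

x = 1, y = -2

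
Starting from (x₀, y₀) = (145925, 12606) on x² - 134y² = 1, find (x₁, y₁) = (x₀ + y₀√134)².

Solutions to x² - Dy² = 1 are generated by powers of (x₀ + y₀√D).
The next solution satisfies x₁ + y₁√134 = (x₀ + y₀√134)², giving:
x₁ = x₀² + 134y₀² = 145925² + 134·12606² = 21294105625 + 21294105624 = 42588211249
y₁ = 2x₀y₀ = 2·145925·12606 = 3679061100

Verify: 42588211249² - 134·3679061100² = 1813755737389450140001 - 1813755737389450140000 = 1 ✓

x = 42588211249, y = 3679061100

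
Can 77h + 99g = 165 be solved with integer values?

Step 1: Compute gcd(77, 99).
gcd(77, 99) = 11

Step 2: Check divisibility.
Does 11 divide 165? 165 = 11 x 15, so yes.

By the theorem on linear Diophantine equations, 77h + 99g = 165 has integer solutions if and only if gcd(77, 99) divides 165. Since 11 | 165, solutions exist.

Yes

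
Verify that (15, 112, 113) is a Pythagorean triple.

Compute a² + b²:
15² + 112² = 225 + 12544 = 12769
Compute c²:
113² = 12769
Since 12769 = 12769, it is a Pythagorean triple.

Yes, it is a Pythagorean triple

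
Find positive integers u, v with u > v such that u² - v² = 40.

Factor: u² - v² = (u+v)(u-v) = 40.
We need two factors of 40 with the same parity.
Use u+v = 20 and u-v = 2 (product 20·2 = 40).
Adding: 2u = 22, so u = 11.
Subtracting: 2v = 18, so v = 9.
Check: 11² - 9² = 121 - 81 = 40 ✓

u = 11, v = 9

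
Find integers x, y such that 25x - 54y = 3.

Step 1: Check solvability.
gcd(25, 54) = 1
Since 1 divides 3, solutions exist.

Step 2: Apply extended Euclidean algorithm to find gcd.
We find integers such that 25*x0 + 54*y0 = 1

Step 3: Scale the particular solution.
Multiply by 3/1 = 3:
x = 39, y = 18

Step 4: Verify.
25*(39) - 54*(18) = 3 = 3 ✓

x = 39, y = 18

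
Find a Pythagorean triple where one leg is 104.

We need the other leg and hypotenuse such that 104² + x² = c².
Take x = 330, c = 346: 104² + 330² = 10816 + 108900 = 119716 = 346² ✓
Triple: (330, 104, 346)

(330, 104, 346)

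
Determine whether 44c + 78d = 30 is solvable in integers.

Step 1: Compute gcd(44, 78).
gcd(44, 78) = 2

Step 2: Check divisibility.
Does 2 divide 30? 30 = 2 x 15, so yes.

By the theorem on linear Diophantine equations, 44c + 78d = 30 has integer solutions if and only if gcd(44, 78) divides 30. Since 2 | 30, solutions exist.

Yes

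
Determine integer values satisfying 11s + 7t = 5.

Step 1: Check solvability.
gcd(11, 7) = 1
Since 1 divides 5, solutions exist.

Step 2: Apply extended Euclidean algorithm to find gcd.
We find integers such that 11*x0 + 7*y0 = 1

Step 3: Scale the particular solution.
Multiply by 5/1 = 5:
s = 10, t = -15

Step 4: Verify.
11*(10) + 7*(-15) = 5 = 5 ✓

s = 10, t = -15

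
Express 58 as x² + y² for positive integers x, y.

We need to find integers x, y > 0 such that x² + y² = 58.
Trying x = 3: y² = 58 - 3² = 58 - 9 = 49
y = 7
Check: 3² + 7² = 9 + 49 = 58 ✓

58 = 3² + 7²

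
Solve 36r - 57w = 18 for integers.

Step 1: Check solvability.
gcd(36, 57) = 3
Since 3 divides 18, solutions exist.

Step 2: Apply extended Euclidean algorithm to find gcd.
We find integers such that 36*x0 + 57*y0 = 3

Step 3: Scale the particular solution.
Multiply by 18/3 = 6:
r = 48, w = 30

Step 4: Verify.
36*(48) - 57*(30) = 18 = 18 ✓

r = 48, w = 30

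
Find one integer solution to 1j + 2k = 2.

Step 1: Check solvability.
gcd(1, 2) = 1
Since 1 divides 2, solutions exist.

Step 2: Apply extended Euclidean algorithm to find gcd.
We find integers such that 1*x0 + 2*y0 = 1

Step 3: Scale the particular solution.
Multiply by 2/1 = 2:
j = 2, k = 0

Step 4: Verify.
1*(2) + 2*(0) = 2 = 2 ✓

j = 2, k = 0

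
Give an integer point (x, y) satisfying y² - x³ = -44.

Try small integer x values and check whether x³ - 44 is a perfect square.
x = 5: x³ - 44 = 5³ - 44 = 125 - 44 = 81
Is 81 a perfect square? 9² = 81 ✓
So (x, y) = (5, 9) is a solution.

x = 5, y = 9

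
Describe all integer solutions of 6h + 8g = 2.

Step 1: Compute gcd(6, 8) = 2.
Since 2 divides 2, solutions exist.

Step 2: Find a particular solution using extended Euclidean algorithm.
We get h₀ = -1, g₀ = 1.
Check: 6*-1 + 8*1 = 2 = 2 ✓

Step 3: Write the general solution.
h = -1 + (8/2)t = -1 + 4t
g = 1 - (6/2)t = 1 - 3t
for any integer t.

h = -1 + 4t, g = 1 - 3t for integer t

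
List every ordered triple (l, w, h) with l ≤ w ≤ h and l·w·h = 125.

Iterate l from 1 to ⌊125^(1/3)⌋. For each l dividing 125, iterate w ≥ l with w dividing 125/l, and set h = 125/(l·w).
Triples found (3): (1×1×125), (1×5×25), (5×5×5)

(1×1×125), (1×5×25), (5×5×5)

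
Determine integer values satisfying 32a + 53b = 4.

Step 1: Check solvability.
gcd(32, 53) = 1
Since 1 divides 4, solutions exist.

Step 2: Apply extended Euclidean algorithm to find gcd.
We find integers such that 32*x0 + 53*y0 = 1

Step 3: Scale the particular solution.
Multiply by 4/1 = 4:
a = 20, b = -12

Step 4: Verify.
32*(20) + 53*(-12) = 4 = 4 ✓

a = 20, b = -12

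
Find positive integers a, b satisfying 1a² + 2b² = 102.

Try small values of a and check whether (102 - 1a²)/2 is a perfect square.
a = 10: 1·10² = 100, so 2b² = 102 - 100 = 2, giving b² = 1, b = 1.
Check: 1·10² + 2·1² = 100 + 2 = 102 ✓

a = 10, b = 1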